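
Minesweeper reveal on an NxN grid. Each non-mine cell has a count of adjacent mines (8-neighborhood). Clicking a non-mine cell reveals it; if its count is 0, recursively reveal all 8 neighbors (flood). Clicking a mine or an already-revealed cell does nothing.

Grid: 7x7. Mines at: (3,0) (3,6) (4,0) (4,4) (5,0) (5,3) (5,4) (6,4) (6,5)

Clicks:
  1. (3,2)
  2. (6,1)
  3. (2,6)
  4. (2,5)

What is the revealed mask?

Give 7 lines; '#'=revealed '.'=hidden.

Click 1 (3,2) count=0: revealed 29 new [(0,0) (0,1) (0,2) (0,3) (0,4) (0,5) (0,6) (1,0) (1,1) (1,2) (1,3) (1,4) (1,5) (1,6) (2,0) (2,1) (2,2) (2,3) (2,4) (2,5) (2,6) (3,1) (3,2) (3,3) (3,4) (3,5) (4,1) (4,2) (4,3)] -> total=29
Click 2 (6,1) count=1: revealed 1 new [(6,1)] -> total=30
Click 3 (2,6) count=1: revealed 0 new [(none)] -> total=30
Click 4 (2,5) count=1: revealed 0 new [(none)] -> total=30

Answer: #######
#######
#######
.#####.
.###...
.......
.#.....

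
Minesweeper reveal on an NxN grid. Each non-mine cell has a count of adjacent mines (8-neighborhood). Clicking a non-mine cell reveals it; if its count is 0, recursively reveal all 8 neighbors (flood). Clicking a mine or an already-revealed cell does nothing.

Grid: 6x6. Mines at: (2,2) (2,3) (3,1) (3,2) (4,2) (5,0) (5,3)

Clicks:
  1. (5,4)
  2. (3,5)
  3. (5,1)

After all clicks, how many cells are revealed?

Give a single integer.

Click 1 (5,4) count=1: revealed 1 new [(5,4)] -> total=1
Click 2 (3,5) count=0: revealed 21 new [(0,0) (0,1) (0,2) (0,3) (0,4) (0,5) (1,0) (1,1) (1,2) (1,3) (1,4) (1,5) (2,0) (2,1) (2,4) (2,5) (3,4) (3,5) (4,4) (4,5) (5,5)] -> total=22
Click 3 (5,1) count=2: revealed 1 new [(5,1)] -> total=23

Answer: 23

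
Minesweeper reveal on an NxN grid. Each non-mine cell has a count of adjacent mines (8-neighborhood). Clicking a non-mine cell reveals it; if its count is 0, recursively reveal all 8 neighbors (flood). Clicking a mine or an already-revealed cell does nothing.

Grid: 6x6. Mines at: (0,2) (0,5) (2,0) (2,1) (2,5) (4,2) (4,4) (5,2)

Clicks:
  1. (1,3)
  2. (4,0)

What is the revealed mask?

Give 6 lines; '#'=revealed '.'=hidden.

Click 1 (1,3) count=1: revealed 1 new [(1,3)] -> total=1
Click 2 (4,0) count=0: revealed 6 new [(3,0) (3,1) (4,0) (4,1) (5,0) (5,1)] -> total=7

Answer: ......
...#..
......
##....
##....
##....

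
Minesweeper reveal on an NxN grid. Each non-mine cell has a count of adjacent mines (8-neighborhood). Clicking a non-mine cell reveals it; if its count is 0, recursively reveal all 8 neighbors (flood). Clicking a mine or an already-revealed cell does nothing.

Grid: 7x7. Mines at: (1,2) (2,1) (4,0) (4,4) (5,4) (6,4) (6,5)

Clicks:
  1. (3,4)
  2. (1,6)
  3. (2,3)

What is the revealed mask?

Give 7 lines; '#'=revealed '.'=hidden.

Click 1 (3,4) count=1: revealed 1 new [(3,4)] -> total=1
Click 2 (1,6) count=0: revealed 19 new [(0,3) (0,4) (0,5) (0,6) (1,3) (1,4) (1,5) (1,6) (2,3) (2,4) (2,5) (2,6) (3,3) (3,5) (3,6) (4,5) (4,6) (5,5) (5,6)] -> total=20
Click 3 (2,3) count=1: revealed 0 new [(none)] -> total=20

Answer: ...####
...####
...####
...####
.....##
.....##
.......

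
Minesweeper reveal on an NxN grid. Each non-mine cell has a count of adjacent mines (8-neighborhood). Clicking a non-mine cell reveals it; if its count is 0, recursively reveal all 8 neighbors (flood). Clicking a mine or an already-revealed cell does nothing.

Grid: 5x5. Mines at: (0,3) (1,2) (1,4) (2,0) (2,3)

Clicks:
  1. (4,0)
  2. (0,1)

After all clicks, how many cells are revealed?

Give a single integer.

Answer: 11

Derivation:
Click 1 (4,0) count=0: revealed 10 new [(3,0) (3,1) (3,2) (3,3) (3,4) (4,0) (4,1) (4,2) (4,3) (4,4)] -> total=10
Click 2 (0,1) count=1: revealed 1 new [(0,1)] -> total=11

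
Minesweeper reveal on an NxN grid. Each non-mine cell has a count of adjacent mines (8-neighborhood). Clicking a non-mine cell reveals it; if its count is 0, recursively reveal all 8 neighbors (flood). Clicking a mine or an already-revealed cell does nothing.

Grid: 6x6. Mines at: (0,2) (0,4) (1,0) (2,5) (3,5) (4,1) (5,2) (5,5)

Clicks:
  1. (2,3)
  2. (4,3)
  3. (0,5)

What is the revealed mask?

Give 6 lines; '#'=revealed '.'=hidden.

Click 1 (2,3) count=0: revealed 15 new [(1,1) (1,2) (1,3) (1,4) (2,1) (2,2) (2,3) (2,4) (3,1) (3,2) (3,3) (3,4) (4,2) (4,3) (4,4)] -> total=15
Click 2 (4,3) count=1: revealed 0 new [(none)] -> total=15
Click 3 (0,5) count=1: revealed 1 new [(0,5)] -> total=16

Answer: .....#
.####.
.####.
.####.
..###.
......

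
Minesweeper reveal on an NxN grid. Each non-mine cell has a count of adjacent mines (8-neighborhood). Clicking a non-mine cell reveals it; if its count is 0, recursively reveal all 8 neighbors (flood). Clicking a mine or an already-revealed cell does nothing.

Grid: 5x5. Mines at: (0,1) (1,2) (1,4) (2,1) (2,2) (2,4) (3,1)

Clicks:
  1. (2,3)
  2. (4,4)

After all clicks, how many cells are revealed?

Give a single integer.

Click 1 (2,3) count=4: revealed 1 new [(2,3)] -> total=1
Click 2 (4,4) count=0: revealed 6 new [(3,2) (3,3) (3,4) (4,2) (4,3) (4,4)] -> total=7

Answer: 7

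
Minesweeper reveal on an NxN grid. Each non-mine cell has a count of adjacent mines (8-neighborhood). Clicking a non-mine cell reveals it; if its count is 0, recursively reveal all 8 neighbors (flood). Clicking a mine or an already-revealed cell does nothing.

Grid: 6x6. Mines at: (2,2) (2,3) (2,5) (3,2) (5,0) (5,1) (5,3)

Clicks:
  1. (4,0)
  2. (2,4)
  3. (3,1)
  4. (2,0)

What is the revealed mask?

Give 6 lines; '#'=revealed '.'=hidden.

Answer: ######
######
##..#.
##....
##....
......

Derivation:
Click 1 (4,0) count=2: revealed 1 new [(4,0)] -> total=1
Click 2 (2,4) count=2: revealed 1 new [(2,4)] -> total=2
Click 3 (3,1) count=2: revealed 1 new [(3,1)] -> total=3
Click 4 (2,0) count=0: revealed 16 new [(0,0) (0,1) (0,2) (0,3) (0,4) (0,5) (1,0) (1,1) (1,2) (1,3) (1,4) (1,5) (2,0) (2,1) (3,0) (4,1)] -> total=19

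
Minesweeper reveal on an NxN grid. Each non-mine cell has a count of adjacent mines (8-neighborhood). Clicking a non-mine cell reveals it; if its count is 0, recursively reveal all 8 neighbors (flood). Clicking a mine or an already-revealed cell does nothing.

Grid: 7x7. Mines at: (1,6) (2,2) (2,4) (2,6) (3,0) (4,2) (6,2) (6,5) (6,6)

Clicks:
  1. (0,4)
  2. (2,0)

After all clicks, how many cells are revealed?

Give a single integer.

Click 1 (0,4) count=0: revealed 14 new [(0,0) (0,1) (0,2) (0,3) (0,4) (0,5) (1,0) (1,1) (1,2) (1,3) (1,4) (1,5) (2,0) (2,1)] -> total=14
Click 2 (2,0) count=1: revealed 0 new [(none)] -> total=14

Answer: 14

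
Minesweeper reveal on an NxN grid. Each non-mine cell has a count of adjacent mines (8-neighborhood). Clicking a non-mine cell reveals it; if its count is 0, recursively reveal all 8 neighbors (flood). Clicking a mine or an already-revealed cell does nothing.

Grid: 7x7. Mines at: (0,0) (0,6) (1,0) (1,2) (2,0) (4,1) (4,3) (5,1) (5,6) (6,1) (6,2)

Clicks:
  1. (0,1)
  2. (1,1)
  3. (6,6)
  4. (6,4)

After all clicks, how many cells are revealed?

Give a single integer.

Click 1 (0,1) count=3: revealed 1 new [(0,1)] -> total=1
Click 2 (1,1) count=4: revealed 1 new [(1,1)] -> total=2
Click 3 (6,6) count=1: revealed 1 new [(6,6)] -> total=3
Click 4 (6,4) count=0: revealed 6 new [(5,3) (5,4) (5,5) (6,3) (6,4) (6,5)] -> total=9

Answer: 9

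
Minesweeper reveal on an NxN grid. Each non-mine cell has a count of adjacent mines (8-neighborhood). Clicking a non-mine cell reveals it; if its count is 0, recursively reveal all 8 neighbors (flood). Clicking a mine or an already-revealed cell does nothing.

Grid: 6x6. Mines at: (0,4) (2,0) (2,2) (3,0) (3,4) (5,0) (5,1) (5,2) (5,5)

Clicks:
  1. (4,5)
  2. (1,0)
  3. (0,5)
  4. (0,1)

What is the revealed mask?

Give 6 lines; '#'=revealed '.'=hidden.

Click 1 (4,5) count=2: revealed 1 new [(4,5)] -> total=1
Click 2 (1,0) count=1: revealed 1 new [(1,0)] -> total=2
Click 3 (0,5) count=1: revealed 1 new [(0,5)] -> total=3
Click 4 (0,1) count=0: revealed 7 new [(0,0) (0,1) (0,2) (0,3) (1,1) (1,2) (1,3)] -> total=10

Answer: ####.#
####..
......
......
.....#
......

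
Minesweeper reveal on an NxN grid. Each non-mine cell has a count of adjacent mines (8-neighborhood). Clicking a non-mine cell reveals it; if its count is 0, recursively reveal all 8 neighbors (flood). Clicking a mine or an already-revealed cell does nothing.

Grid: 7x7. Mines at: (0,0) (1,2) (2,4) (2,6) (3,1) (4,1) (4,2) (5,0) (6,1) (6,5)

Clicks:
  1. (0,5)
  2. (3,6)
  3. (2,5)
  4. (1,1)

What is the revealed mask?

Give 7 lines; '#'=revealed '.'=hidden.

Click 1 (0,5) count=0: revealed 8 new [(0,3) (0,4) (0,5) (0,6) (1,3) (1,4) (1,5) (1,6)] -> total=8
Click 2 (3,6) count=1: revealed 1 new [(3,6)] -> total=9
Click 3 (2,5) count=2: revealed 1 new [(2,5)] -> total=10
Click 4 (1,1) count=2: revealed 1 new [(1,1)] -> total=11

Answer: ...####
.#.####
.....#.
......#
.......
.......
.......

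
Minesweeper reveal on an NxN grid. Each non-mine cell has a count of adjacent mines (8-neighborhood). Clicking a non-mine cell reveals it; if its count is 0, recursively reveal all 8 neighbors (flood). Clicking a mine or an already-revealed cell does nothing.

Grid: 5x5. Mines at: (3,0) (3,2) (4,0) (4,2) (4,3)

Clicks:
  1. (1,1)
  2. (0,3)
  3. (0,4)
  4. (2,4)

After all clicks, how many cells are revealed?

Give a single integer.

Answer: 17

Derivation:
Click 1 (1,1) count=0: revealed 17 new [(0,0) (0,1) (0,2) (0,3) (0,4) (1,0) (1,1) (1,2) (1,3) (1,4) (2,0) (2,1) (2,2) (2,3) (2,4) (3,3) (3,4)] -> total=17
Click 2 (0,3) count=0: revealed 0 new [(none)] -> total=17
Click 3 (0,4) count=0: revealed 0 new [(none)] -> total=17
Click 4 (2,4) count=0: revealed 0 new [(none)] -> total=17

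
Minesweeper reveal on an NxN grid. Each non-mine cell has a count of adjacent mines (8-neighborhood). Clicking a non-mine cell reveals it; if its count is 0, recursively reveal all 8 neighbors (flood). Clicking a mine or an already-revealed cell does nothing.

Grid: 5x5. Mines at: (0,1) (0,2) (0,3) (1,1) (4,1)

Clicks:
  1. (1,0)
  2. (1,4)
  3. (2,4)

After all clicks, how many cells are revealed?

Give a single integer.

Click 1 (1,0) count=2: revealed 1 new [(1,0)] -> total=1
Click 2 (1,4) count=1: revealed 1 new [(1,4)] -> total=2
Click 3 (2,4) count=0: revealed 11 new [(1,2) (1,3) (2,2) (2,3) (2,4) (3,2) (3,3) (3,4) (4,2) (4,3) (4,4)] -> total=13

Answer: 13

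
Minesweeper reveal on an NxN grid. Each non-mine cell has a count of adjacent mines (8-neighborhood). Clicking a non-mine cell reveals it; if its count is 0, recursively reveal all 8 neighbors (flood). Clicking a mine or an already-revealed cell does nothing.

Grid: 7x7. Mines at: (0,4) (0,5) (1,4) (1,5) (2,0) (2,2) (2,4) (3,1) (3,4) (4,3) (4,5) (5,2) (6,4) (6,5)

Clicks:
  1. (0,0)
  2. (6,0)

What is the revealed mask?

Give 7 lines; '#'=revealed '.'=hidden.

Answer: ####...
####...
.......
.......
##.....
##.....
##.....

Derivation:
Click 1 (0,0) count=0: revealed 8 new [(0,0) (0,1) (0,2) (0,3) (1,0) (1,1) (1,2) (1,3)] -> total=8
Click 2 (6,0) count=0: revealed 6 new [(4,0) (4,1) (5,0) (5,1) (6,0) (6,1)] -> total=14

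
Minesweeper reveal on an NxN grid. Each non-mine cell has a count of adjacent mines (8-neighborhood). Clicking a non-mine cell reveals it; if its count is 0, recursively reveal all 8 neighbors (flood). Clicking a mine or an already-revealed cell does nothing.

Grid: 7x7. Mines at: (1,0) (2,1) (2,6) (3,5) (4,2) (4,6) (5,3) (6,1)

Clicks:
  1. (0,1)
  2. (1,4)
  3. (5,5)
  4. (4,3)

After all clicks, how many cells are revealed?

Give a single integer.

Click 1 (0,1) count=1: revealed 1 new [(0,1)] -> total=1
Click 2 (1,4) count=0: revealed 18 new [(0,2) (0,3) (0,4) (0,5) (0,6) (1,1) (1,2) (1,3) (1,4) (1,5) (1,6) (2,2) (2,3) (2,4) (2,5) (3,2) (3,3) (3,4)] -> total=19
Click 3 (5,5) count=1: revealed 1 new [(5,5)] -> total=20
Click 4 (4,3) count=2: revealed 1 new [(4,3)] -> total=21

Answer: 21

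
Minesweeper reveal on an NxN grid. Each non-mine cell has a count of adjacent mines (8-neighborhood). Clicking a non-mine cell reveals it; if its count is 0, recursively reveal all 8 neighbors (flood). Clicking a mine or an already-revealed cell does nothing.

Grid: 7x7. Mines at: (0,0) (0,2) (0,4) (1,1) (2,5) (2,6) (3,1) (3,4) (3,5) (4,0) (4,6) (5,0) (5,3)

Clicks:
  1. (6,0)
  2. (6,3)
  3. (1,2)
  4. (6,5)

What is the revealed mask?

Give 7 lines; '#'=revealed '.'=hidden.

Answer: .......
..#....
.......
.......
.......
....###
#..####

Derivation:
Click 1 (6,0) count=1: revealed 1 new [(6,0)] -> total=1
Click 2 (6,3) count=1: revealed 1 new [(6,3)] -> total=2
Click 3 (1,2) count=2: revealed 1 new [(1,2)] -> total=3
Click 4 (6,5) count=0: revealed 6 new [(5,4) (5,5) (5,6) (6,4) (6,5) (6,6)] -> total=9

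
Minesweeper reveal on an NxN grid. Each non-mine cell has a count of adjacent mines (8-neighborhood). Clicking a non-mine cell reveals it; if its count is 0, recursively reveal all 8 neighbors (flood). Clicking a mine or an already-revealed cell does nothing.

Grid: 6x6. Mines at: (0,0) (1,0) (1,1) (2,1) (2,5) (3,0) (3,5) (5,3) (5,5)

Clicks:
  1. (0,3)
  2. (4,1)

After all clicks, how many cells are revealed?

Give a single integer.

Click 1 (0,3) count=0: revealed 17 new [(0,2) (0,3) (0,4) (0,5) (1,2) (1,3) (1,4) (1,5) (2,2) (2,3) (2,4) (3,2) (3,3) (3,4) (4,2) (4,3) (4,4)] -> total=17
Click 2 (4,1) count=1: revealed 1 new [(4,1)] -> total=18

Answer: 18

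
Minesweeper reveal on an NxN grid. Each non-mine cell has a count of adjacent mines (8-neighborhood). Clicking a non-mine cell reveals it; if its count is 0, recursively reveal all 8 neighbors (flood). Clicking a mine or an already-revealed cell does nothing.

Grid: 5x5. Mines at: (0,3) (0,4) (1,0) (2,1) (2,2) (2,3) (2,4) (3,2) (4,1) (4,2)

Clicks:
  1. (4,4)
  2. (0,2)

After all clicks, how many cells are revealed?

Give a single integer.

Answer: 5

Derivation:
Click 1 (4,4) count=0: revealed 4 new [(3,3) (3,4) (4,3) (4,4)] -> total=4
Click 2 (0,2) count=1: revealed 1 new [(0,2)] -> total=5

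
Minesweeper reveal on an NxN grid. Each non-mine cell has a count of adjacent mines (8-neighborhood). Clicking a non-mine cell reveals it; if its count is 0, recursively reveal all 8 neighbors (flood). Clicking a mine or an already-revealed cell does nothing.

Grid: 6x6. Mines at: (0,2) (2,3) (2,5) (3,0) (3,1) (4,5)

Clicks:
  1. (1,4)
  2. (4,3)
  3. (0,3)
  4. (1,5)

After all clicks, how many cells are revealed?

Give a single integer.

Click 1 (1,4) count=2: revealed 1 new [(1,4)] -> total=1
Click 2 (4,3) count=0: revealed 13 new [(3,2) (3,3) (3,4) (4,0) (4,1) (4,2) (4,3) (4,4) (5,0) (5,1) (5,2) (5,3) (5,4)] -> total=14
Click 3 (0,3) count=1: revealed 1 new [(0,3)] -> total=15
Click 4 (1,5) count=1: revealed 1 new [(1,5)] -> total=16

Answer: 16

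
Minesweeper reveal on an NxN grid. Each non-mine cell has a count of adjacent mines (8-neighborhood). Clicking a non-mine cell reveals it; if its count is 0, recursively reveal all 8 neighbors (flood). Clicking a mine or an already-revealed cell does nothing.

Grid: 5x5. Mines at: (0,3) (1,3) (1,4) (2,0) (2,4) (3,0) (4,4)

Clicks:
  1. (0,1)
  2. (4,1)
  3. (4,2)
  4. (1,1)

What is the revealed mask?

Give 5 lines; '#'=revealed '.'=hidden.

Answer: ###..
###..
.###.
.###.
.###.

Derivation:
Click 1 (0,1) count=0: revealed 6 new [(0,0) (0,1) (0,2) (1,0) (1,1) (1,2)] -> total=6
Click 2 (4,1) count=1: revealed 1 new [(4,1)] -> total=7
Click 3 (4,2) count=0: revealed 8 new [(2,1) (2,2) (2,3) (3,1) (3,2) (3,3) (4,2) (4,3)] -> total=15
Click 4 (1,1) count=1: revealed 0 new [(none)] -> total=15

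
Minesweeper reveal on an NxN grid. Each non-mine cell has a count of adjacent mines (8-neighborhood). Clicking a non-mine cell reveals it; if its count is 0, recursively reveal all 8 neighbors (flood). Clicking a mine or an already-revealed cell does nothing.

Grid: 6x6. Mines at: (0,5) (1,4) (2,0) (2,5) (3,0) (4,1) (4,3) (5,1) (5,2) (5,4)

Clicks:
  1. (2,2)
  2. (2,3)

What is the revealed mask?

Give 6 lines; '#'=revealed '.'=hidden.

Answer: ####..
####..
.###..
.###..
......
......

Derivation:
Click 1 (2,2) count=0: revealed 14 new [(0,0) (0,1) (0,2) (0,3) (1,0) (1,1) (1,2) (1,3) (2,1) (2,2) (2,3) (3,1) (3,2) (3,3)] -> total=14
Click 2 (2,3) count=1: revealed 0 new [(none)] -> total=14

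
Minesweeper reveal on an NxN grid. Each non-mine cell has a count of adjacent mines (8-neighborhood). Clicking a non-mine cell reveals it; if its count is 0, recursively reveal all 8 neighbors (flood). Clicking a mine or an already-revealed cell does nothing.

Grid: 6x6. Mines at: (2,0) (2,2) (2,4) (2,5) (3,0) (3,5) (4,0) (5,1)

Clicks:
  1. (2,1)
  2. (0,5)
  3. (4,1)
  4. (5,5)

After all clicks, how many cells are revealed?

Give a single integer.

Click 1 (2,1) count=3: revealed 1 new [(2,1)] -> total=1
Click 2 (0,5) count=0: revealed 12 new [(0,0) (0,1) (0,2) (0,3) (0,4) (0,5) (1,0) (1,1) (1,2) (1,3) (1,4) (1,5)] -> total=13
Click 3 (4,1) count=3: revealed 1 new [(4,1)] -> total=14
Click 4 (5,5) count=0: revealed 11 new [(3,2) (3,3) (3,4) (4,2) (4,3) (4,4) (4,5) (5,2) (5,3) (5,4) (5,5)] -> total=25

Answer: 25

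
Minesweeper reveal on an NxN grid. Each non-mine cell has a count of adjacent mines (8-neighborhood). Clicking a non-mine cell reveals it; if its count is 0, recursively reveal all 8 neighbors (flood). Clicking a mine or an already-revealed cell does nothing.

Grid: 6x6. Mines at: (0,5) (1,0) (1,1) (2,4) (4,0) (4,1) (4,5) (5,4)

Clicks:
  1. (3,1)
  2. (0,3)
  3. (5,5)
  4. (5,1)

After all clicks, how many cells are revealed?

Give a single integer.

Answer: 9

Derivation:
Click 1 (3,1) count=2: revealed 1 new [(3,1)] -> total=1
Click 2 (0,3) count=0: revealed 6 new [(0,2) (0,3) (0,4) (1,2) (1,3) (1,4)] -> total=7
Click 3 (5,5) count=2: revealed 1 new [(5,5)] -> total=8
Click 4 (5,1) count=2: revealed 1 new [(5,1)] -> total=9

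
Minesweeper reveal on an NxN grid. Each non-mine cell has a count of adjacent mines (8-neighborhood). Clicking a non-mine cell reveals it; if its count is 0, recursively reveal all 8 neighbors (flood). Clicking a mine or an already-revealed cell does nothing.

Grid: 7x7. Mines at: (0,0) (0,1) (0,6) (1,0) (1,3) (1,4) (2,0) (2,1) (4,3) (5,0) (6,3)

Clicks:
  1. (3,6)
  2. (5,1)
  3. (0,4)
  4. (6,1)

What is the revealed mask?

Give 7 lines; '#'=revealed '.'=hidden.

Click 1 (3,6) count=0: revealed 17 new [(1,5) (1,6) (2,4) (2,5) (2,6) (3,4) (3,5) (3,6) (4,4) (4,5) (4,6) (5,4) (5,5) (5,6) (6,4) (6,5) (6,6)] -> total=17
Click 2 (5,1) count=1: revealed 1 new [(5,1)] -> total=18
Click 3 (0,4) count=2: revealed 1 new [(0,4)] -> total=19
Click 4 (6,1) count=1: revealed 1 new [(6,1)] -> total=20

Answer: ....#..
.....##
....###
....###
....###
.#..###
.#..###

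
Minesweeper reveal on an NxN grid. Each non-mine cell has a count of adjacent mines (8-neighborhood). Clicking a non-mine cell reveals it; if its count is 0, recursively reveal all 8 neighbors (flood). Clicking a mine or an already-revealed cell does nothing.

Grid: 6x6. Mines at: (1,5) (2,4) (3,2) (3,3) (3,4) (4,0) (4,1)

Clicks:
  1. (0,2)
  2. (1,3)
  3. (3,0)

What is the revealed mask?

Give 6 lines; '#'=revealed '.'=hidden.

Answer: #####.
#####.
####..
##....
......
......

Derivation:
Click 1 (0,2) count=0: revealed 16 new [(0,0) (0,1) (0,2) (0,3) (0,4) (1,0) (1,1) (1,2) (1,3) (1,4) (2,0) (2,1) (2,2) (2,3) (3,0) (3,1)] -> total=16
Click 2 (1,3) count=1: revealed 0 new [(none)] -> total=16
Click 3 (3,0) count=2: revealed 0 new [(none)] -> total=16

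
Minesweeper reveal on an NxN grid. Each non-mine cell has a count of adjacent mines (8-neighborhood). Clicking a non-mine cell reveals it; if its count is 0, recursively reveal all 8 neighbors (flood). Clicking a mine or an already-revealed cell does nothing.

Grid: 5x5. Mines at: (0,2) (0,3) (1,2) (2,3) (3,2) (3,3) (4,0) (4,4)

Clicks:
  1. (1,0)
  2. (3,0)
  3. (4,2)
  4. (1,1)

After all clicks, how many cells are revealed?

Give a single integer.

Answer: 9

Derivation:
Click 1 (1,0) count=0: revealed 8 new [(0,0) (0,1) (1,0) (1,1) (2,0) (2,1) (3,0) (3,1)] -> total=8
Click 2 (3,0) count=1: revealed 0 new [(none)] -> total=8
Click 3 (4,2) count=2: revealed 1 new [(4,2)] -> total=9
Click 4 (1,1) count=2: revealed 0 new [(none)] -> total=9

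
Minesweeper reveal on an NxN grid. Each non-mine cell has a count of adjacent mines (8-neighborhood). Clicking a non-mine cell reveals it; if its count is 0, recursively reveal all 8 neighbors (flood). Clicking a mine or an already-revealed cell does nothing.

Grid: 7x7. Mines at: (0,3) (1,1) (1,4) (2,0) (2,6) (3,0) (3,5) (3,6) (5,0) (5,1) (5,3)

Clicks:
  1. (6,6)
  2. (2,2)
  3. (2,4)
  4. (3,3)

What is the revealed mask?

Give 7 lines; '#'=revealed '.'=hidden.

Click 1 (6,6) count=0: revealed 9 new [(4,4) (4,5) (4,6) (5,4) (5,5) (5,6) (6,4) (6,5) (6,6)] -> total=9
Click 2 (2,2) count=1: revealed 1 new [(2,2)] -> total=10
Click 3 (2,4) count=2: revealed 1 new [(2,4)] -> total=11
Click 4 (3,3) count=0: revealed 9 new [(2,1) (2,3) (3,1) (3,2) (3,3) (3,4) (4,1) (4,2) (4,3)] -> total=20

Answer: .......
.......
.####..
.####..
.######
....###
....###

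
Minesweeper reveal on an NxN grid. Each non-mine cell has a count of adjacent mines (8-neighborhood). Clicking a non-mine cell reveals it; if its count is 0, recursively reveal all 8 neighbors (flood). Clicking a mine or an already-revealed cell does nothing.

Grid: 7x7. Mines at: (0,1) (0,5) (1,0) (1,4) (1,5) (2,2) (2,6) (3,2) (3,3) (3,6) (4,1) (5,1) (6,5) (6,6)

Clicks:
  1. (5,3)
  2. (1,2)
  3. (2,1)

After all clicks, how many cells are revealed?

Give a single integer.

Click 1 (5,3) count=0: revealed 9 new [(4,2) (4,3) (4,4) (5,2) (5,3) (5,4) (6,2) (6,3) (6,4)] -> total=9
Click 2 (1,2) count=2: revealed 1 new [(1,2)] -> total=10
Click 3 (2,1) count=3: revealed 1 new [(2,1)] -> total=11

Answer: 11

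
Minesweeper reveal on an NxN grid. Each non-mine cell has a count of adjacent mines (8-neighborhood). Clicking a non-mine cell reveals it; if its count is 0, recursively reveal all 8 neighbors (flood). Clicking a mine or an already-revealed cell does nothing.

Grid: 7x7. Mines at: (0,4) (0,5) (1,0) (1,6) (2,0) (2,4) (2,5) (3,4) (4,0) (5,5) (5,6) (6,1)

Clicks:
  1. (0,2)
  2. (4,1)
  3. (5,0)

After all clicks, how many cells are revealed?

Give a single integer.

Answer: 24

Derivation:
Click 1 (0,2) count=0: revealed 23 new [(0,1) (0,2) (0,3) (1,1) (1,2) (1,3) (2,1) (2,2) (2,3) (3,1) (3,2) (3,3) (4,1) (4,2) (4,3) (4,4) (5,1) (5,2) (5,3) (5,4) (6,2) (6,3) (6,4)] -> total=23
Click 2 (4,1) count=1: revealed 0 new [(none)] -> total=23
Click 3 (5,0) count=2: revealed 1 new [(5,0)] -> total=24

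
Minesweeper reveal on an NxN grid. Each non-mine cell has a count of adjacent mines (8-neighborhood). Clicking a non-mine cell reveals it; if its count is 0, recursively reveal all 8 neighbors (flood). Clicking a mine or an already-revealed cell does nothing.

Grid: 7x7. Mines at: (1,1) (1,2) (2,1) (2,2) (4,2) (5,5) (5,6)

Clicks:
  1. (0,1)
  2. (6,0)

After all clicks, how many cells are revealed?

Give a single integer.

Answer: 15

Derivation:
Click 1 (0,1) count=2: revealed 1 new [(0,1)] -> total=1
Click 2 (6,0) count=0: revealed 14 new [(3,0) (3,1) (4,0) (4,1) (5,0) (5,1) (5,2) (5,3) (5,4) (6,0) (6,1) (6,2) (6,3) (6,4)] -> total=15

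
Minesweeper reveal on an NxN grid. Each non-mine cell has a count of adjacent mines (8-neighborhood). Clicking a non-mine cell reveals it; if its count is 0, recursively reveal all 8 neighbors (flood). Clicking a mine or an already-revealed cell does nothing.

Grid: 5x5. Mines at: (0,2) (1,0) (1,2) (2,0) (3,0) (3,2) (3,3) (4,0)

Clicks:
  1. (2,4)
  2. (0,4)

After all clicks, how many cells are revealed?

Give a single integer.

Click 1 (2,4) count=1: revealed 1 new [(2,4)] -> total=1
Click 2 (0,4) count=0: revealed 5 new [(0,3) (0,4) (1,3) (1,4) (2,3)] -> total=6

Answer: 6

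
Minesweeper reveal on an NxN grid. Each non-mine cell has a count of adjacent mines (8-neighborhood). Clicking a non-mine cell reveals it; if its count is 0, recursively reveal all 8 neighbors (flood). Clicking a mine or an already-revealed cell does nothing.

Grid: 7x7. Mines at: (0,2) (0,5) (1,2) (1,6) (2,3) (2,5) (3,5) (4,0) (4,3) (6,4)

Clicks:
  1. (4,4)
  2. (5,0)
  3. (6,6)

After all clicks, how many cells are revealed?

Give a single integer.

Answer: 8

Derivation:
Click 1 (4,4) count=2: revealed 1 new [(4,4)] -> total=1
Click 2 (5,0) count=1: revealed 1 new [(5,0)] -> total=2
Click 3 (6,6) count=0: revealed 6 new [(4,5) (4,6) (5,5) (5,6) (6,5) (6,6)] -> total=8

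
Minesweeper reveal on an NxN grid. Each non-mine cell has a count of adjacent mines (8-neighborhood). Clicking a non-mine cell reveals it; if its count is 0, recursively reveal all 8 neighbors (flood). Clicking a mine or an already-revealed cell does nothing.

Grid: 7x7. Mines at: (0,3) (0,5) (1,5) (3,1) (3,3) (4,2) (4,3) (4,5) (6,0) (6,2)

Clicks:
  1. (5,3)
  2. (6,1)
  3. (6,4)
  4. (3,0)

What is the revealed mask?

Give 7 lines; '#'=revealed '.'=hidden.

Click 1 (5,3) count=3: revealed 1 new [(5,3)] -> total=1
Click 2 (6,1) count=2: revealed 1 new [(6,1)] -> total=2
Click 3 (6,4) count=0: revealed 7 new [(5,4) (5,5) (5,6) (6,3) (6,4) (6,5) (6,6)] -> total=9
Click 4 (3,0) count=1: revealed 1 new [(3,0)] -> total=10

Answer: .......
.......
.......
#......
.......
...####
.#.####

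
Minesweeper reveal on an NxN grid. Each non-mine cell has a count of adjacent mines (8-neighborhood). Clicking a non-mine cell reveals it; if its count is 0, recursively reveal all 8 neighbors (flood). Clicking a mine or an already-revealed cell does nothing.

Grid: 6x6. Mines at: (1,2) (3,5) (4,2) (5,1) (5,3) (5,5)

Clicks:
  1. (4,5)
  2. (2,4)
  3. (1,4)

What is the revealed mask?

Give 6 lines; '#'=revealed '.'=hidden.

Answer: ...###
...###
...###
......
.....#
......

Derivation:
Click 1 (4,5) count=2: revealed 1 new [(4,5)] -> total=1
Click 2 (2,4) count=1: revealed 1 new [(2,4)] -> total=2
Click 3 (1,4) count=0: revealed 8 new [(0,3) (0,4) (0,5) (1,3) (1,4) (1,5) (2,3) (2,5)] -> total=10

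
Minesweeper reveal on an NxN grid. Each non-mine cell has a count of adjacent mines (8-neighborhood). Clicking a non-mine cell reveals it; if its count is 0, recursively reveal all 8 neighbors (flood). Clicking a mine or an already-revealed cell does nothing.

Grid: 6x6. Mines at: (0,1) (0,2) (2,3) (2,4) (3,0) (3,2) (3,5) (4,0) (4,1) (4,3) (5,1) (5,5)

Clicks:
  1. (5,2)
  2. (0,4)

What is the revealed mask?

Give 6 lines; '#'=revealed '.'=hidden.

Answer: ...###
...###
......
......
......
..#...

Derivation:
Click 1 (5,2) count=3: revealed 1 new [(5,2)] -> total=1
Click 2 (0,4) count=0: revealed 6 new [(0,3) (0,4) (0,5) (1,3) (1,4) (1,5)] -> total=7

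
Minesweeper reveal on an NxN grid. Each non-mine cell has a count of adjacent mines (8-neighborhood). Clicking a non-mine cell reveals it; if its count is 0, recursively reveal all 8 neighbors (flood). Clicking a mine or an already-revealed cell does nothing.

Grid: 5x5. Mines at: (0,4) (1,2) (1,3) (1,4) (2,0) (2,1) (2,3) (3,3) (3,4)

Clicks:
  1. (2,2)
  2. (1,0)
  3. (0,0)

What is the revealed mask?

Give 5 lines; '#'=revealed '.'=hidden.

Click 1 (2,2) count=5: revealed 1 new [(2,2)] -> total=1
Click 2 (1,0) count=2: revealed 1 new [(1,0)] -> total=2
Click 3 (0,0) count=0: revealed 3 new [(0,0) (0,1) (1,1)] -> total=5

Answer: ##...
##...
..#..
.....
.....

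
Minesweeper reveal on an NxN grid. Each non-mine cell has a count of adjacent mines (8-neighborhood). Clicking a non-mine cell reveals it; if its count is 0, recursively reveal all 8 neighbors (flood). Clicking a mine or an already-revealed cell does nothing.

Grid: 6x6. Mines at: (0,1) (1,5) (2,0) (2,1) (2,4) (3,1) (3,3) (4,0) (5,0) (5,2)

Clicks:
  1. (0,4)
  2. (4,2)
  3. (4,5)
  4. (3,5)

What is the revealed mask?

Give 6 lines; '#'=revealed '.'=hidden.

Click 1 (0,4) count=1: revealed 1 new [(0,4)] -> total=1
Click 2 (4,2) count=3: revealed 1 new [(4,2)] -> total=2
Click 3 (4,5) count=0: revealed 8 new [(3,4) (3,5) (4,3) (4,4) (4,5) (5,3) (5,4) (5,5)] -> total=10
Click 4 (3,5) count=1: revealed 0 new [(none)] -> total=10

Answer: ....#.
......
......
....##
..####
...###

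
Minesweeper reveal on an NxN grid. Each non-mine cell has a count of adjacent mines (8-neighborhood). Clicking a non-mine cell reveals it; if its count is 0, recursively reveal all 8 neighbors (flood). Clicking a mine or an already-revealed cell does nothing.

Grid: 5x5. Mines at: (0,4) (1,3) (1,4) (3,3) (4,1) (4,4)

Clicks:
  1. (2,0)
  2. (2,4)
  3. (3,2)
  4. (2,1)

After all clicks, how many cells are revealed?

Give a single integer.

Click 1 (2,0) count=0: revealed 12 new [(0,0) (0,1) (0,2) (1,0) (1,1) (1,2) (2,0) (2,1) (2,2) (3,0) (3,1) (3,2)] -> total=12
Click 2 (2,4) count=3: revealed 1 new [(2,4)] -> total=13
Click 3 (3,2) count=2: revealed 0 new [(none)] -> total=13
Click 4 (2,1) count=0: revealed 0 new [(none)] -> total=13

Answer: 13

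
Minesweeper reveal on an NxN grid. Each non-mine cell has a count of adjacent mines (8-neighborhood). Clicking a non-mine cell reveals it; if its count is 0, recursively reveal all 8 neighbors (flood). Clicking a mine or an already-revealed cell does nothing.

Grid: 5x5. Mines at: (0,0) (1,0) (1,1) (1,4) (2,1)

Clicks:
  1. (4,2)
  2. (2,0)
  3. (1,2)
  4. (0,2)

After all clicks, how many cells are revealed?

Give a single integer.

Click 1 (4,2) count=0: revealed 13 new [(2,2) (2,3) (2,4) (3,0) (3,1) (3,2) (3,3) (3,4) (4,0) (4,1) (4,2) (4,3) (4,4)] -> total=13
Click 2 (2,0) count=3: revealed 1 new [(2,0)] -> total=14
Click 3 (1,2) count=2: revealed 1 new [(1,2)] -> total=15
Click 4 (0,2) count=1: revealed 1 new [(0,2)] -> total=16

Answer: 16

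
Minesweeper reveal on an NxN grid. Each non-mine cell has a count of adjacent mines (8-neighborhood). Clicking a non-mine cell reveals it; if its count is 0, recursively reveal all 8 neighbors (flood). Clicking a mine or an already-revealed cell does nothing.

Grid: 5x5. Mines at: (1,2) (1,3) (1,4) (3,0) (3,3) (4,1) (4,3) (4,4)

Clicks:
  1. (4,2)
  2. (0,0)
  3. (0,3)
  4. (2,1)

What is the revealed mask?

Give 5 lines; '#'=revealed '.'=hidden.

Answer: ##.#.
##...
##...
.....
..#..

Derivation:
Click 1 (4,2) count=3: revealed 1 new [(4,2)] -> total=1
Click 2 (0,0) count=0: revealed 6 new [(0,0) (0,1) (1,0) (1,1) (2,0) (2,1)] -> total=7
Click 3 (0,3) count=3: revealed 1 new [(0,3)] -> total=8
Click 4 (2,1) count=2: revealed 0 new [(none)] -> total=8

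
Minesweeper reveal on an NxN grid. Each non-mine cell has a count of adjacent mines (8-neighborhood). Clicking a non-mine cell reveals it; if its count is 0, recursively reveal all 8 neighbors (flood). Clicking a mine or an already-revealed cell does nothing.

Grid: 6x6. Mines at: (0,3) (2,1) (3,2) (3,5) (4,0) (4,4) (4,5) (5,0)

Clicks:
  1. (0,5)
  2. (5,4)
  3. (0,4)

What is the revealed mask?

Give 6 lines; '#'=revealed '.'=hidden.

Answer: ....##
....##
....##
......
......
....#.

Derivation:
Click 1 (0,5) count=0: revealed 6 new [(0,4) (0,5) (1,4) (1,5) (2,4) (2,5)] -> total=6
Click 2 (5,4) count=2: revealed 1 new [(5,4)] -> total=7
Click 3 (0,4) count=1: revealed 0 new [(none)] -> total=7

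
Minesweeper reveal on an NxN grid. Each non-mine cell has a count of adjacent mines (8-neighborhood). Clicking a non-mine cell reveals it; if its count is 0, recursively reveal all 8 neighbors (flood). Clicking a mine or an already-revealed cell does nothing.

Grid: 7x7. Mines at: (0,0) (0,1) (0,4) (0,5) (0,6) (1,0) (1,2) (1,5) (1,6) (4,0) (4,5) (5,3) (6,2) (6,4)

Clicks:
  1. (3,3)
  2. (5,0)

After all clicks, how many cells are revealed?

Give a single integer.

Answer: 13

Derivation:
Click 1 (3,3) count=0: revealed 12 new [(2,1) (2,2) (2,3) (2,4) (3,1) (3,2) (3,3) (3,4) (4,1) (4,2) (4,3) (4,4)] -> total=12
Click 2 (5,0) count=1: revealed 1 new [(5,0)] -> total=13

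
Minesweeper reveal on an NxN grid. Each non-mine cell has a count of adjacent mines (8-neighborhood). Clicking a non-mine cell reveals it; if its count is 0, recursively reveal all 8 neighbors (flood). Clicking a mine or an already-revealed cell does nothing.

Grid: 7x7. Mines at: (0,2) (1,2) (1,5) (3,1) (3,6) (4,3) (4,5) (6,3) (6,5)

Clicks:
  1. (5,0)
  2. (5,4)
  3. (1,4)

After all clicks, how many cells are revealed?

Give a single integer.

Answer: 11

Derivation:
Click 1 (5,0) count=0: revealed 9 new [(4,0) (4,1) (4,2) (5,0) (5,1) (5,2) (6,0) (6,1) (6,2)] -> total=9
Click 2 (5,4) count=4: revealed 1 new [(5,4)] -> total=10
Click 3 (1,4) count=1: revealed 1 new [(1,4)] -> total=11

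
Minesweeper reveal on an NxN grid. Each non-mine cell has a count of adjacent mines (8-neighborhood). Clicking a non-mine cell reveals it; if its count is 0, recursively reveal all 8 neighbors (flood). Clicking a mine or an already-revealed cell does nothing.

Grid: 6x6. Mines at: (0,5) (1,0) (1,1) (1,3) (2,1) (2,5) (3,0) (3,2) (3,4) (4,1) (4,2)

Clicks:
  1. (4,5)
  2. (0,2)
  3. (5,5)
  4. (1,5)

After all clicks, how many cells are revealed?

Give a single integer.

Click 1 (4,5) count=1: revealed 1 new [(4,5)] -> total=1
Click 2 (0,2) count=2: revealed 1 new [(0,2)] -> total=2
Click 3 (5,5) count=0: revealed 5 new [(4,3) (4,4) (5,3) (5,4) (5,5)] -> total=7
Click 4 (1,5) count=2: revealed 1 new [(1,5)] -> total=8

Answer: 8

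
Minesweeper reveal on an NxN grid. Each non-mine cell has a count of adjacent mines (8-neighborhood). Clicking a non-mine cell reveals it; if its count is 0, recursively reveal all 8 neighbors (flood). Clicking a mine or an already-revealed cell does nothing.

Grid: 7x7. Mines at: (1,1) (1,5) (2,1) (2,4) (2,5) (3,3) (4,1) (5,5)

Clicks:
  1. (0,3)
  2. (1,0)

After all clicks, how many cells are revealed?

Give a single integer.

Answer: 7

Derivation:
Click 1 (0,3) count=0: revealed 6 new [(0,2) (0,3) (0,4) (1,2) (1,3) (1,4)] -> total=6
Click 2 (1,0) count=2: revealed 1 new [(1,0)] -> total=7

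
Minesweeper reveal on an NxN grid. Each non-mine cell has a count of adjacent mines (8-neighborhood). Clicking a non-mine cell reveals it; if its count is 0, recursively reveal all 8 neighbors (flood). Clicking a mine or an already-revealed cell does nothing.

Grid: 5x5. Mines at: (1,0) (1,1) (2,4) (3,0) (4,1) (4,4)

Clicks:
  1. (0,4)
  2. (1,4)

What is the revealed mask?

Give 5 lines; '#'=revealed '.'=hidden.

Answer: ..###
..###
.....
.....
.....

Derivation:
Click 1 (0,4) count=0: revealed 6 new [(0,2) (0,3) (0,4) (1,2) (1,3) (1,4)] -> total=6
Click 2 (1,4) count=1: revealed 0 new [(none)] -> total=6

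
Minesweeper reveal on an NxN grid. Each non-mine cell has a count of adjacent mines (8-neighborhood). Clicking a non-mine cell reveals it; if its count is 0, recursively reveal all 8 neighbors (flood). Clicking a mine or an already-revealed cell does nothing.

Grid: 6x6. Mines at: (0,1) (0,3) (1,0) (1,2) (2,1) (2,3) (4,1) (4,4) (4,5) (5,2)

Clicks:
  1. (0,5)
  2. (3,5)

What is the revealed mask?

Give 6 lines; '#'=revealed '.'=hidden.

Answer: ....##
....##
....##
....##
......
......

Derivation:
Click 1 (0,5) count=0: revealed 8 new [(0,4) (0,5) (1,4) (1,5) (2,4) (2,5) (3,4) (3,5)] -> total=8
Click 2 (3,5) count=2: revealed 0 new [(none)] -> total=8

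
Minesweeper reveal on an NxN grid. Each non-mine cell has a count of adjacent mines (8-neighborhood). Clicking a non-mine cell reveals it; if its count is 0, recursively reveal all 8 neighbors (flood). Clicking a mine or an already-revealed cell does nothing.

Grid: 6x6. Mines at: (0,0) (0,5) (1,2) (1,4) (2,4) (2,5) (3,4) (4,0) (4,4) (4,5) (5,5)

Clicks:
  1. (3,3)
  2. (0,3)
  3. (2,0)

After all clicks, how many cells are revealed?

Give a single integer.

Click 1 (3,3) count=3: revealed 1 new [(3,3)] -> total=1
Click 2 (0,3) count=2: revealed 1 new [(0,3)] -> total=2
Click 3 (2,0) count=0: revealed 6 new [(1,0) (1,1) (2,0) (2,1) (3,0) (3,1)] -> total=8

Answer: 8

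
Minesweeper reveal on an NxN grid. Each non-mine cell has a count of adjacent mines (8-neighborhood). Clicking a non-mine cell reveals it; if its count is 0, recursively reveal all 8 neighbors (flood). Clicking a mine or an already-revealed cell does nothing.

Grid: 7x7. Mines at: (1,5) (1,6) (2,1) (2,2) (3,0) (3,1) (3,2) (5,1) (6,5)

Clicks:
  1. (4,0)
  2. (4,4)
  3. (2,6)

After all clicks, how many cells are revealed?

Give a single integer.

Answer: 22

Derivation:
Click 1 (4,0) count=3: revealed 1 new [(4,0)] -> total=1
Click 2 (4,4) count=0: revealed 21 new [(2,3) (2,4) (2,5) (2,6) (3,3) (3,4) (3,5) (3,6) (4,2) (4,3) (4,4) (4,5) (4,6) (5,2) (5,3) (5,4) (5,5) (5,6) (6,2) (6,3) (6,4)] -> total=22
Click 3 (2,6) count=2: revealed 0 new [(none)] -> total=22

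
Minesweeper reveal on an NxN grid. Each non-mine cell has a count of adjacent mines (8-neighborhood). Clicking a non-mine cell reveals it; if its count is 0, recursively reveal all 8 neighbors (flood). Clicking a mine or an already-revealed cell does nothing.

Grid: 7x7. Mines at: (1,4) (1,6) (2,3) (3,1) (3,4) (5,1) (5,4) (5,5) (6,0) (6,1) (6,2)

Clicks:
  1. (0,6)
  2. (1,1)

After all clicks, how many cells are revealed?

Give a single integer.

Answer: 12

Derivation:
Click 1 (0,6) count=1: revealed 1 new [(0,6)] -> total=1
Click 2 (1,1) count=0: revealed 11 new [(0,0) (0,1) (0,2) (0,3) (1,0) (1,1) (1,2) (1,3) (2,0) (2,1) (2,2)] -> total=12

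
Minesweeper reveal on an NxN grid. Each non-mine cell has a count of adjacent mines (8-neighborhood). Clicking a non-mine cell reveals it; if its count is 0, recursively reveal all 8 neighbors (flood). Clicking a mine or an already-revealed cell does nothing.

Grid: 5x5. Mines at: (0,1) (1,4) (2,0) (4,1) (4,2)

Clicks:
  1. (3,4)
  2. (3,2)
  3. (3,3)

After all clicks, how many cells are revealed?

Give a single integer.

Answer: 7

Derivation:
Click 1 (3,4) count=0: revealed 6 new [(2,3) (2,4) (3,3) (3,4) (4,3) (4,4)] -> total=6
Click 2 (3,2) count=2: revealed 1 new [(3,2)] -> total=7
Click 3 (3,3) count=1: revealed 0 new [(none)] -> total=7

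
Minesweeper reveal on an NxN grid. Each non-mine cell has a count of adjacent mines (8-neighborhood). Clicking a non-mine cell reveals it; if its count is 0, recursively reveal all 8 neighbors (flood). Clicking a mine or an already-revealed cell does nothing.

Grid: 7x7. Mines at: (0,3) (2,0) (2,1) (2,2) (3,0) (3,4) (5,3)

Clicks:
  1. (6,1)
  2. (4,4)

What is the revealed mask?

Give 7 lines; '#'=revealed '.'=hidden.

Answer: .......
.......
.......
.......
###.#..
###....
###....

Derivation:
Click 1 (6,1) count=0: revealed 9 new [(4,0) (4,1) (4,2) (5,0) (5,1) (5,2) (6,0) (6,1) (6,2)] -> total=9
Click 2 (4,4) count=2: revealed 1 new [(4,4)] -> total=10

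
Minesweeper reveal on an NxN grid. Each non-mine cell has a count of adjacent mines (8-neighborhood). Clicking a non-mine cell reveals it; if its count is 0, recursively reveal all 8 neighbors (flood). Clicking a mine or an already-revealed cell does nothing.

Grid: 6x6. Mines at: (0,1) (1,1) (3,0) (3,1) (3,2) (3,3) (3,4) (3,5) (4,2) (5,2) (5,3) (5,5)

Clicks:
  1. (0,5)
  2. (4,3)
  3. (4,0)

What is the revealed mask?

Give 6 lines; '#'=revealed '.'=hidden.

Answer: ..####
..####
..####
......
#..#..
......

Derivation:
Click 1 (0,5) count=0: revealed 12 new [(0,2) (0,3) (0,4) (0,5) (1,2) (1,3) (1,4) (1,5) (2,2) (2,3) (2,4) (2,5)] -> total=12
Click 2 (4,3) count=6: revealed 1 new [(4,3)] -> total=13
Click 3 (4,0) count=2: revealed 1 new [(4,0)] -> total=14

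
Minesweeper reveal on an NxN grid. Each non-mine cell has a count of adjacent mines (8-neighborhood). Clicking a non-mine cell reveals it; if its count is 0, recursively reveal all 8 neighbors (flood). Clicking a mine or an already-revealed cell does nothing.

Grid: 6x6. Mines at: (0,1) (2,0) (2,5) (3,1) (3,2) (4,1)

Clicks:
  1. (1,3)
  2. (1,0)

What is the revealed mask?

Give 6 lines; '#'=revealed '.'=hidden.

Answer: ..####
#.####
..###.
......
......
......

Derivation:
Click 1 (1,3) count=0: revealed 11 new [(0,2) (0,3) (0,4) (0,5) (1,2) (1,3) (1,4) (1,5) (2,2) (2,3) (2,4)] -> total=11
Click 2 (1,0) count=2: revealed 1 new [(1,0)] -> total=12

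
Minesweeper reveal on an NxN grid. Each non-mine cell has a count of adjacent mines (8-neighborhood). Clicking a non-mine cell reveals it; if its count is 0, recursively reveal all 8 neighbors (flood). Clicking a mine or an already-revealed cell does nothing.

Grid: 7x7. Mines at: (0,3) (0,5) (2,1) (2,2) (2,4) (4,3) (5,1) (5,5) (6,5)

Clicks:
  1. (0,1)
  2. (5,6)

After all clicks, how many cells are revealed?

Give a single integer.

Click 1 (0,1) count=0: revealed 6 new [(0,0) (0,1) (0,2) (1,0) (1,1) (1,2)] -> total=6
Click 2 (5,6) count=2: revealed 1 new [(5,6)] -> total=7

Answer: 7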